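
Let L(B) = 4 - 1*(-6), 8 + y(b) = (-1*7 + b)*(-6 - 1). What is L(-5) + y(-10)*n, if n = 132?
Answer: 14662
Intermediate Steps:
y(b) = 41 - 7*b (y(b) = -8 + (-1*7 + b)*(-6 - 1) = -8 + (-7 + b)*(-7) = -8 + (49 - 7*b) = 41 - 7*b)
L(B) = 10 (L(B) = 4 + 6 = 10)
L(-5) + y(-10)*n = 10 + (41 - 7*(-10))*132 = 10 + (41 + 70)*132 = 10 + 111*132 = 10 + 14652 = 14662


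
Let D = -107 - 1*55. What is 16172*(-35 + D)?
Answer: -3185884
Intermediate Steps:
D = -162 (D = -107 - 55 = -162)
16172*(-35 + D) = 16172*(-35 - 162) = 16172*(-197) = -3185884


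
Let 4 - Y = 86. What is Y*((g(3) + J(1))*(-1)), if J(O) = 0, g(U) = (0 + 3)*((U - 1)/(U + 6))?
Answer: 164/3 ≈ 54.667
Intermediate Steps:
Y = -82 (Y = 4 - 1*86 = 4 - 86 = -82)
g(U) = 3*(-1 + U)/(6 + U) (g(U) = 3*((-1 + U)/(6 + U)) = 3*(-1 + U)/(6 + U))
Y*((g(3) + J(1))*(-1)) = -82*(3*(-1 + 3)/(6 + 3) + 0)*(-1) = -82*(3*2/9 + 0)*(-1) = -82*(3*(⅑)*2 + 0)*(-1) = -82*(⅔ + 0)*(-1) = -164*(-1)/3 = -82*(-⅔) = 164/3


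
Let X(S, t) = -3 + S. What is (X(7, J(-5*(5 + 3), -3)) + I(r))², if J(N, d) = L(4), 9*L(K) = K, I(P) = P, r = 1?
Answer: 25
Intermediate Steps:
L(K) = K/9
J(N, d) = 4/9 (J(N, d) = (⅑)*4 = 4/9)
(X(7, J(-5*(5 + 3), -3)) + I(r))² = ((-3 + 7) + 1)² = (4 + 1)² = 5² = 25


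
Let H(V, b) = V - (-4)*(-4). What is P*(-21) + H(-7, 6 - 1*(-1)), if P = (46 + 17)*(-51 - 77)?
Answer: 169321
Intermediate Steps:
P = -8064 (P = 63*(-128) = -8064)
H(V, b) = -16 + V (H(V, b) = V - 1*16 = V - 16 = -16 + V)
P*(-21) + H(-7, 6 - 1*(-1)) = -8064*(-21) + (-16 - 7) = 169344 - 23 = 169321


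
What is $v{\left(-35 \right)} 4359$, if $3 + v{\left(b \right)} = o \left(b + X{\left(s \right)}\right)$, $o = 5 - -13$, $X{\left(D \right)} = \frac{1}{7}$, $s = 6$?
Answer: $- \frac{19236267}{7} \approx -2.748 \cdot 10^{6}$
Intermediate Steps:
$X{\left(D \right)} = \frac{1}{7}$
$o = 18$ ($o = 5 + 13 = 18$)
$v{\left(b \right)} = - \frac{3}{7} + 18 b$ ($v{\left(b \right)} = -3 + 18 \left(b + \frac{1}{7}\right) = -3 + 18 \left(\frac{1}{7} + b\right) = -3 + \left(\frac{18}{7} + 18 b\right) = - \frac{3}{7} + 18 b$)
$v{\left(-35 \right)} 4359 = \left(- \frac{3}{7} + 18 \left(-35\right)\right) 4359 = \left(- \frac{3}{7} - 630\right) 4359 = \left(- \frac{4413}{7}\right) 4359 = - \frac{19236267}{7}$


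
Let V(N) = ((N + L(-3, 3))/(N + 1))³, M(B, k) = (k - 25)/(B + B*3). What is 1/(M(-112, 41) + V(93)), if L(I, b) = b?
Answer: 2907044/2992753 ≈ 0.97136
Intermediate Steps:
M(B, k) = (-25 + k)/(4*B) (M(B, k) = (-25 + k)/(B + 3*B) = (-25 + k)/((4*B)) = (-25 + k)*(1/(4*B)) = (-25 + k)/(4*B))
V(N) = (3 + N)³/(1 + N)³ (V(N) = ((N + 3)/(N + 1))³ = ((3 + N)/(1 + N))³ = (3 + N)³/(1 + N)³)
1/(M(-112, 41) + V(93)) = 1/((¼)*(-25 + 41)/(-112) + (3 + 93)³/(1 + 93)³) = 1/((¼)*(-1/112)*16 + 96³/94³) = 1/(-1/28 + (1/830584)*884736) = 1/(-1/28 + 110592/103823) = 1/(2992753/2907044) = 2907044/2992753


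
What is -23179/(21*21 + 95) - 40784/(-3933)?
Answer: -69302783/2108088 ≈ -32.875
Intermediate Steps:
-23179/(21*21 + 95) - 40784/(-3933) = -23179/(441 + 95) - 40784*(-1/3933) = -23179/536 + 40784/3933 = -69302783/2108088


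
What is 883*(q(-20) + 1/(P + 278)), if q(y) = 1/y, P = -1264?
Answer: -444149/9860 ≈ -45.046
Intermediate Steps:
883*(q(-20) + 1/(P + 278)) = 883*(1/(-20) + 1/(-1264 + 278)) = 883*(-1/20 + 1/(-986)) = 883*(-1/20 - 1/986) = 883*(-503/9860) = -444149/9860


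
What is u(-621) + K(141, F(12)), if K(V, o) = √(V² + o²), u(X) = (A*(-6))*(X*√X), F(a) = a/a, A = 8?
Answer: √19882 + 89424*I*√69 ≈ 141.0 + 7.4281e+5*I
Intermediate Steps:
F(a) = 1
u(X) = -48*X^(3/2) (u(X) = (8*(-6))*(X*√X) = -48*X^(3/2))
u(-621) + K(141, F(12)) = -(-89424)*I*√69 + √(141² + 1²) = -(-89424)*I*√69 + √(19881 + 1) = 89424*I*√69 + √19882 = √19882 + 89424*I*√69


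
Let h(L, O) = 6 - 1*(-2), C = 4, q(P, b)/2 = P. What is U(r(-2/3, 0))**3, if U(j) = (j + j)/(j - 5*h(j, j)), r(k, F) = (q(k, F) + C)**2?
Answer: -4096/50653 ≈ -0.080864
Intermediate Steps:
q(P, b) = 2*P
h(L, O) = 8 (h(L, O) = 6 + 2 = 8)
r(k, F) = (4 + 2*k)**2 (r(k, F) = (2*k + 4)**2 = (4 + 2*k)**2)
U(j) = 2*j/(-40 + j) (U(j) = (j + j)/(j - 5*8) = (2*j)/(j - 40) = (2*j)/(-40 + j) = 2*j/(-40 + j))
U(r(-2/3, 0))**3 = (2*(4*(2 - 2/3)**2)/(-40 + 4*(2 - 2/3)**2))**3 = (2*(4*(4/3)**2)/(-40 + 4*(4/3)**2))**3 = (2*(4*(16/9))/(-40 + 4*(16/9)))**3 = (2*(64/9)/(-40 + 64/9))**3 = (2*(64/9)/(-296/9))**3 = (2*(64/9)*(-9/296))**3 = (-16/37)**3 = -4096/50653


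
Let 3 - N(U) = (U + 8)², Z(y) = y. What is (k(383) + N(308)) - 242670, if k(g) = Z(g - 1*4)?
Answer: -342144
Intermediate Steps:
N(U) = 3 - (8 + U)² (N(U) = 3 - (U + 8)² = 3 - (8 + U)²)
k(g) = -4 + g (k(g) = g - 1*4 = g - 4 = -4 + g)
(k(383) + N(308)) - 242670 = ((-4 + 383) + (3 - (8 + 308)²)) - 242670 = (379 + (3 - 1*316²)) - 242670 = (379 + (3 - 1*99856)) - 242670 = (379 + (3 - 99856)) - 242670 = (379 - 99853) - 242670 = -99474 - 242670 = -342144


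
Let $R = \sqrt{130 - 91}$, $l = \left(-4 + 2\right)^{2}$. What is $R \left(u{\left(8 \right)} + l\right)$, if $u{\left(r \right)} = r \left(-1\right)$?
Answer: $- 4 \sqrt{39} \approx -24.98$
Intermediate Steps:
$u{\left(r \right)} = - r$
$l = 4$ ($l = \left(-2\right)^{2} = 4$)
$R = \sqrt{39} \approx 6.245$
$R \left(u{\left(8 \right)} + l\right) = \sqrt{39} \left(\left(-1\right) 8 + 4\right) = \sqrt{39} \left(-8 + 4\right) = \sqrt{39} \left(-4\right) = - 4 \sqrt{39}$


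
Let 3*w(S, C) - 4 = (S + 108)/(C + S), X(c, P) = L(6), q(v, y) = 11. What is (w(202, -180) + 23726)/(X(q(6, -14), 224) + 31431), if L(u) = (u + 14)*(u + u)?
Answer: 783157/1045143 ≈ 0.74933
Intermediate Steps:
L(u) = 2*u*(14 + u) (L(u) = (14 + u)*(2*u) = 2*u*(14 + u))
X(c, P) = 240 (X(c, P) = 2*6*(14 + 6) = 2*6*20 = 240)
w(S, C) = 4/3 + (108 + S)/(3*(C + S)) (w(S, C) = 4/3 + ((S + 108)/(C + S))/3 = 4/3 + ((108 + S)/(C + S))/3 = 4/3 + (108 + S)/(3*(C + S)))
(w(202, -180) + 23726)/(X(q(6, -14), 224) + 31431) = ((108 + 4*(-180) + 5*202)/(3*(-180 + 202)) + 23726)/(240 + 31431) = ((1/3)*(108 - 720 + 1010)/22 + 23726)/31671 = ((1/3)*(1/22)*398 + 23726)*(1/31671) = (199/33 + 23726)*(1/31671) = (783157/33)*(1/31671) = 783157/1045143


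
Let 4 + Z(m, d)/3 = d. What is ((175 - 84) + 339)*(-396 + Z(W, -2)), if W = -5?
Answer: -178020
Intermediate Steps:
Z(m, d) = -12 + 3*d
((175 - 84) + 339)*(-396 + Z(W, -2)) = ((175 - 84) + 339)*(-396 + (-12 + 3*(-2))) = (91 + 339)*(-396 + (-12 - 6)) = 430*(-396 - 18) = 430*(-414) = -178020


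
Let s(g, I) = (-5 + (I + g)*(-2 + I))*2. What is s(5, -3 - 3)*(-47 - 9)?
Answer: -336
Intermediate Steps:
s(g, I) = -10 + 2*(-2 + I)*(I + g) (s(g, I) = (-5 + (-2 + I)*(I + g))*2 = -10 + 2*(-2 + I)*(I + g))
s(5, -3 - 3)*(-47 - 9) = (-10 - 4*(-3 - 3) - 4*5 + 2*(-3 - 3)**2 + 2*(-3 - 3)*5)*(-47 - 9) = (-10 - 4*(-6) - 20 + 2*(-6)**2 + 2*(-6)*5)*(-56) = (-10 + 24 - 20 + 2*36 - 60)*(-56) = (-10 + 24 - 20 + 72 - 60)*(-56) = 6*(-56) = -336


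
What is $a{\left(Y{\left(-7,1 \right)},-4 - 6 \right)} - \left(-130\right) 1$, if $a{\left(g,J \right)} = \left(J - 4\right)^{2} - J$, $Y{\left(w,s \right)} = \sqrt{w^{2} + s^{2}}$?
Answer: $336$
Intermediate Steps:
$Y{\left(w,s \right)} = \sqrt{s^{2} + w^{2}}$
$a{\left(g,J \right)} = \left(-4 + J\right)^{2} - J$
$a{\left(Y{\left(-7,1 \right)},-4 - 6 \right)} - \left(-130\right) 1 = \left(\left(-4 - 10\right)^{2} - \left(-4 - 6\right)\right) - \left(-130\right) 1 = \left(\left(-4 - 10\right)^{2} - \left(-4 - 6\right)\right) - -130 = \left(\left(-4 - 10\right)^{2} - -10\right) + 130 = \left(\left(-14\right)^{2} + 10\right) + 130 = \left(196 + 10\right) + 130 = 206 + 130 = 336$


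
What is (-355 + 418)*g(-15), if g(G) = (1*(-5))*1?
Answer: -315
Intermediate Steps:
g(G) = -5 (g(G) = -5*1 = -5)
(-355 + 418)*g(-15) = (-355 + 418)*(-5) = 63*(-5) = -315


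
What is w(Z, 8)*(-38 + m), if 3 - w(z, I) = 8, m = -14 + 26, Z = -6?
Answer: 130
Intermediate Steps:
m = 12
w(z, I) = -5 (w(z, I) = 3 - 1*8 = 3 - 8 = -5)
w(Z, 8)*(-38 + m) = -5*(-38 + 12) = -5*(-26) = 130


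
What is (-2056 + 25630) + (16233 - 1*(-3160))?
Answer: 42967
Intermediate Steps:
(-2056 + 25630) + (16233 - 1*(-3160)) = 23574 + (16233 + 3160) = 23574 + 19393 = 42967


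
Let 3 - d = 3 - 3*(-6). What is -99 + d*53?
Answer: -1053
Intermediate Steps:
d = -18 (d = 3 - (3 - 3*(-6)) = 3 - (3 + 18) = 3 - 1*21 = 3 - 21 = -18)
-99 + d*53 = -99 - 18*53 = -99 - 954 = -1053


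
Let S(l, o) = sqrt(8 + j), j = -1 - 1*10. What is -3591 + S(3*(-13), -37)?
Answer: -3591 + I*sqrt(3) ≈ -3591.0 + 1.732*I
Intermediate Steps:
j = -11 (j = -1 - 10 = -11)
S(l, o) = I*sqrt(3) (S(l, o) = sqrt(8 - 11) = sqrt(-3) = I*sqrt(3))
-3591 + S(3*(-13), -37) = -3591 + I*sqrt(3)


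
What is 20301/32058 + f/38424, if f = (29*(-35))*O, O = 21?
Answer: 5373853/68433144 ≈ 0.078527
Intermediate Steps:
f = -21315 (f = (29*(-35))*21 = -1015*21 = -21315)
20301/32058 + f/38424 = 20301/32058 - 21315/38424 = 20301*(1/32058) - 21315*1/38424 = 6767/10686 - 7105/12808 = 5373853/68433144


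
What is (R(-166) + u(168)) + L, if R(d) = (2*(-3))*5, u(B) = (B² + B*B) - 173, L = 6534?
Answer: 62779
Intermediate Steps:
u(B) = -173 + 2*B² (u(B) = (B² + B²) - 173 = 2*B² - 173 = -173 + 2*B²)
R(d) = -30 (R(d) = -6*5 = -30)
(R(-166) + u(168)) + L = (-30 + (-173 + 2*168²)) + 6534 = (-30 + (-173 + 2*28224)) + 6534 = (-30 + (-173 + 56448)) + 6534 = (-30 + 56275) + 6534 = 56245 + 6534 = 62779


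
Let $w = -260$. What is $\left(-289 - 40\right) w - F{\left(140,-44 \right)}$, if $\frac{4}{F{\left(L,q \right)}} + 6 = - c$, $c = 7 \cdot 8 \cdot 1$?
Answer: $\frac{2651742}{31} \approx 85540.0$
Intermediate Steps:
$c = 56$ ($c = 56 \cdot 1 = 56$)
$F{\left(L,q \right)} = - \frac{2}{31}$ ($F{\left(L,q \right)} = \frac{4}{-6 - 56} = \frac{4}{-62} = 4 \left(- \frac{1}{62}\right) = - \frac{2}{31}$)
$\left(-289 - 40\right) w - F{\left(140,-44 \right)} = \left(-289 - 40\right) \left(-260\right) - - \frac{2}{31} = \left(-329\right) \left(-260\right) + \frac{2}{31} = 85540 + \frac{2}{31} = \frac{2651742}{31}$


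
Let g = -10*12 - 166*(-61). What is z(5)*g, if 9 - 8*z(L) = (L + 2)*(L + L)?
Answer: -305183/4 ≈ -76296.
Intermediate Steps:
z(L) = 9/8 - L*(2 + L)/4 (z(L) = 9/8 - (L + 2)*(L + L)/8 = 9/8 - (2 + L)*2*L/8 = 9/8 - L*(2 + L)/4)
g = 10006 (g = -120 + 10126 = 10006)
z(5)*g = (9/8 - ½*5 - ¼*5²)*10006 = (9/8 - 5/2 - ¼*25)*10006 = (9/8 - 5/2 - 25/4)*10006 = -61/8*10006 = -305183/4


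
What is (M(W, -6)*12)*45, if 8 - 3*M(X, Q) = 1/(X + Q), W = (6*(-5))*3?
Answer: 11535/8 ≈ 1441.9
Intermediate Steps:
W = -90 (W = -30*3 = -90)
M(X, Q) = 8/3 - 1/(3*(Q + X)) (M(X, Q) = 8/3 - 1/(3*(X + Q)) = 8/3 - 1/(3*(Q + X)))
(M(W, -6)*12)*45 = (((-1 + 8*(-6) + 8*(-90))/(3*(-6 - 90)))*12)*45 = (((⅓)*(-1 - 48 - 720)/(-96))*12)*45 = (((⅓)*(-1/96)*(-769))*12)*45 = ((769/288)*12)*45 = (769/24)*45 = 11535/8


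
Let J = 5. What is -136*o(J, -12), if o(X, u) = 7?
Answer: -952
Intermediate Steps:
-136*o(J, -12) = -136*7 = -952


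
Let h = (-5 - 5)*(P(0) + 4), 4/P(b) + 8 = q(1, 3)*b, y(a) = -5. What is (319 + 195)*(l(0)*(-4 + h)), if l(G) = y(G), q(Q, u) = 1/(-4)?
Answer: 100230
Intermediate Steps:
q(Q, u) = -¼
P(b) = 4/(-8 - b/4)
h = -35 (h = (-5 - 5)*(16/(-32 - 1*0) + 4) = -10*(16/(-32 + 0) + 4) = -10*(16/(-32) + 4) = -10*(16*(-1/32) + 4) = -10*(-½ + 4) = -10*7/2 = -35)
l(G) = -5
(319 + 195)*(l(0)*(-4 + h)) = (319 + 195)*(-5*(-4 - 35)) = 514*(-5*(-39)) = 514*195 = 100230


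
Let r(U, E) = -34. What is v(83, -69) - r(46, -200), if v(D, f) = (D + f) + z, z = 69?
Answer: 117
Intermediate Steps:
v(D, f) = 69 + D + f (v(D, f) = (D + f) + 69 = 69 + D + f)
v(83, -69) - r(46, -200) = (69 + 83 - 69) - 1*(-34) = 83 + 34 = 117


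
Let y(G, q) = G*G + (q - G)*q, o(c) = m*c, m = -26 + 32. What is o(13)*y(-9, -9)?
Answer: 6318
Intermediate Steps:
m = 6
o(c) = 6*c
y(G, q) = G² + q*(q - G)
o(13)*y(-9, -9) = (6*13)*((-9)² + (-9)² - 1*(-9)*(-9)) = 78*(81 + 81 - 81) = 78*81 = 6318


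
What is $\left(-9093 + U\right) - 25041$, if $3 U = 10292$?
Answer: $- \frac{92110}{3} \approx -30703.0$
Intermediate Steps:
$U = \frac{10292}{3}$ ($U = \frac{1}{3} \cdot 10292 = \frac{10292}{3} \approx 3430.7$)
$\left(-9093 + U\right) - 25041 = \left(-9093 + \frac{10292}{3}\right) - 25041 = - \frac{16987}{3} - 25041 = - \frac{92110}{3}$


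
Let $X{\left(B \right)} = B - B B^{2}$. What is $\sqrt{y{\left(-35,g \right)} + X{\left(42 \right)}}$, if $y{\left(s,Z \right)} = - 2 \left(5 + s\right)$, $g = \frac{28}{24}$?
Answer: $i \sqrt{73986} \approx 272.0 i$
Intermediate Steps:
$g = \frac{7}{6}$ ($g = 28 \cdot \frac{1}{24} = \frac{7}{6} \approx 1.1667$)
$y{\left(s,Z \right)} = -10 - 2 s$
$X{\left(B \right)} = B - B^{3}$
$\sqrt{y{\left(-35,g \right)} + X{\left(42 \right)}} = \sqrt{\left(-10 - -70\right) + \left(42 - 42^{3}\right)} = \sqrt{\left(-10 + 70\right) + \left(42 - 74088\right)} = \sqrt{60 + \left(42 - 74088\right)} = \sqrt{60 - 74046} = \sqrt{-73986} = i \sqrt{73986}$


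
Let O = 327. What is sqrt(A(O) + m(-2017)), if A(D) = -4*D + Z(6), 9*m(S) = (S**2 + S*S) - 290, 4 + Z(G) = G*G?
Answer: 2*sqrt(225689) ≈ 950.13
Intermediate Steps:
Z(G) = -4 + G**2 (Z(G) = -4 + G*G = -4 + G**2)
m(S) = -290/9 + 2*S**2/9 (m(S) = ((S**2 + S*S) - 290)/9 = ((S**2 + S**2) - 290)/9 = (2*S**2 - 290)/9 = (-290 + 2*S**2)/9 = -290/9 + 2*S**2/9)
A(D) = 32 - 4*D (A(D) = -4*D + (-4 + 6**2) = -4*D + (-4 + 36) = -4*D + 32 = 32 - 4*D)
sqrt(A(O) + m(-2017)) = sqrt((32 - 4*327) + (-290/9 + (2/9)*(-2017)**2)) = sqrt((32 - 1308) + (-290/9 + (2/9)*4068289)) = sqrt(-1276 + (-290/9 + 8136578/9)) = sqrt(-1276 + 904032) = sqrt(902756) = 2*sqrt(225689)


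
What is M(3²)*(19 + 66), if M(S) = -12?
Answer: -1020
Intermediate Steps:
M(3²)*(19 + 66) = -12*(19 + 66) = -12*85 = -1020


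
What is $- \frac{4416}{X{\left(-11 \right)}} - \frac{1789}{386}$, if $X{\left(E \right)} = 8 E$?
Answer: $\frac{193393}{4246} \approx 45.547$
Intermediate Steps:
$- \frac{4416}{X{\left(-11 \right)}} - \frac{1789}{386} = - \frac{4416}{8 \left(-11\right)} - \frac{1789}{386} = - \frac{4416}{-88} - \frac{1789}{386} = \left(-4416\right) \left(- \frac{1}{88}\right) - \frac{1789}{386} = \frac{552}{11} - \frac{1789}{386} = \frac{193393}{4246}$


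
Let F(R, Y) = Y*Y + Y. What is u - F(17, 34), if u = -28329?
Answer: -29519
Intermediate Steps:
F(R, Y) = Y + Y² (F(R, Y) = Y² + Y = Y + Y²)
u - F(17, 34) = -28329 - 34*(1 + 34) = -28329 - 34*35 = -28329 - 1*1190 = -28329 - 1190 = -29519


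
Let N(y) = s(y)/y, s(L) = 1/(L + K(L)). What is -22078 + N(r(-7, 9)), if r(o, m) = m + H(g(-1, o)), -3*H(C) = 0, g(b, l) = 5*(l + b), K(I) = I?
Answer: -3576635/162 ≈ -22078.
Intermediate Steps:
g(b, l) = 5*b + 5*l (g(b, l) = 5*(b + l) = 5*b + 5*l)
H(C) = 0 (H(C) = -⅓*0 = 0)
r(o, m) = m (r(o, m) = m + 0 = m)
s(L) = 1/(2*L) (s(L) = 1/(L + L) = 1/(2*L))
N(y) = 1/(2*y²) (N(y) = (1/(2*y))/y = 1/(2*y²))
-22078 + N(r(-7, 9)) = -22078 + (½)/9² = -22078 + (½)*(1/81) = -22078 + 1/162 = -3576635/162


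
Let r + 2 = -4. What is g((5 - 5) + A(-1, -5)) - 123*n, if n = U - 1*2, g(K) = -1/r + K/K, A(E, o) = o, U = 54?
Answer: -38369/6 ≈ -6394.8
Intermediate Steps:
r = -6 (r = -2 - 4 = -6)
g(K) = 7/6 (g(K) = -1/(-6) + K/K = -1*(-1/6) + 1 = 1/6 + 1 = 7/6)
n = 52 (n = 54 - 1*2 = 54 - 2 = 52)
g((5 - 5) + A(-1, -5)) - 123*n = 7/6 - 123*52 = 7/6 - 6396 = -38369/6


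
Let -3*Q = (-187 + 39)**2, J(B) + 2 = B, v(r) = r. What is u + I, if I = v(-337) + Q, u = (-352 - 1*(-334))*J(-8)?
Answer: -22375/3 ≈ -7458.3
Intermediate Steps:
J(B) = -2 + B
Q = -21904/3 (Q = -(-187 + 39)**2/3 = -1/3*(-148)**2 = -1/3*21904 = -21904/3 ≈ -7301.3)
u = 180 (u = (-352 - 1*(-334))*(-2 - 8) = (-352 + 334)*(-10) = -18*(-10) = 180)
I = -22915/3 (I = -337 - 21904/3 = -22915/3 ≈ -7638.3)
u + I = 180 - 22915/3 = -22375/3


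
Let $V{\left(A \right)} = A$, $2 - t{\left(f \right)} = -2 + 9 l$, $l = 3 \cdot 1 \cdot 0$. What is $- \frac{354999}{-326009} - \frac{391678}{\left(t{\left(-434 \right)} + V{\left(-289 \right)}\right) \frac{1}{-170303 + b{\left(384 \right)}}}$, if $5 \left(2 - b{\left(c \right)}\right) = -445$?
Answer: $- \frac{21734464323422909}{92912565} \approx -2.3392 \cdot 10^{8}$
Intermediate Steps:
$l = 0$ ($l = 3 \cdot 0 = 0$)
$b{\left(c \right)} = 91$ ($b{\left(c \right)} = 2 - -89 = 2 + 89 = 91$)
$t{\left(f \right)} = 4$ ($t{\left(f \right)} = 2 - \left(-2 + 9 \cdot 0\right) = 2 - \left(-2 + 0\right) = 2 - -2 = 2 + 2 = 4$)
$- \frac{354999}{-326009} - \frac{391678}{\left(t{\left(-434 \right)} + V{\left(-289 \right)}\right) \frac{1}{-170303 + b{\left(384 \right)}}} = - \frac{354999}{-326009} - \frac{391678}{\left(4 - 289\right) \frac{1}{-170303 + 91}} = \left(-354999\right) \left(- \frac{1}{326009}\right) - \frac{391678}{\left(-285\right) \frac{1}{-170212}} = \frac{354999}{326009} - \frac{391678}{\left(-285\right) \left(- \frac{1}{170212}\right)} = \frac{354999}{326009} - \frac{391678}{\frac{285}{170212}} = \frac{354999}{326009} - \frac{66668295736}{285} = - \frac{21734464323422909}{92912565}$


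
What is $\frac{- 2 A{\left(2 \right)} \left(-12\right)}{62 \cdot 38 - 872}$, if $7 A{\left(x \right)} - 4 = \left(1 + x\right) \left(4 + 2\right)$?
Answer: $\frac{132}{2597} \approx 0.050828$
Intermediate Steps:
$A{\left(x \right)} = \frac{10}{7} + \frac{6 x}{7}$ ($A{\left(x \right)} = \frac{4}{7} + \frac{\left(1 + x\right) \left(4 + 2\right)}{7} = \frac{4}{7} + \frac{\left(1 + x\right) 6}{7} = \frac{4}{7} + \frac{6 + 6 x}{7} = \frac{4}{7} + \left(\frac{6}{7} + \frac{6 x}{7}\right) = \frac{10}{7} + \frac{6 x}{7}$)
$\frac{- 2 A{\left(2 \right)} \left(-12\right)}{62 \cdot 38 - 872} = \frac{- 2 \left(\frac{10}{7} + \frac{6}{7} \cdot 2\right) \left(-12\right)}{62 \cdot 38 - 872} = \frac{- 2 \left(\frac{10}{7} + \frac{12}{7}\right) \left(-12\right)}{2356 - 872} = \frac{\left(-2\right) \frac{22}{7} \left(-12\right)}{1484} = \left(- \frac{44}{7}\right) \left(-12\right) \frac{1}{1484} = \frac{528}{7} \cdot \frac{1}{1484} = \frac{132}{2597}$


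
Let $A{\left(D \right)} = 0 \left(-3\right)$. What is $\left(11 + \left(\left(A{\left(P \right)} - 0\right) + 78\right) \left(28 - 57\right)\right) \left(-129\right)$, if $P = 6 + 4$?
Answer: $290379$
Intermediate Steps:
$P = 10$
$A{\left(D \right)} = 0$
$\left(11 + \left(\left(A{\left(P \right)} - 0\right) + 78\right) \left(28 - 57\right)\right) \left(-129\right) = \left(11 + \left(\left(0 - 0\right) + 78\right) \left(28 - 57\right)\right) \left(-129\right) = \left(11 + \left(\left(0 + 0\right) + 78\right) \left(-29\right)\right) \left(-129\right) = \left(11 + \left(0 + 78\right) \left(-29\right)\right) \left(-129\right) = \left(11 + 78 \left(-29\right)\right) \left(-129\right) = \left(11 - 2262\right) \left(-129\right) = \left(-2251\right) \left(-129\right) = 290379$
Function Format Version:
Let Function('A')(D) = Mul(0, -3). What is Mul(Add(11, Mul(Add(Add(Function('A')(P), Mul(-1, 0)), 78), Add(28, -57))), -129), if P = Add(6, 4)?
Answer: 290379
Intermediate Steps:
P = 10
Function('A')(D) = 0
Mul(Add(11, Mul(Add(Add(Function('A')(P), Mul(-1, 0)), 78), Add(28, -57))), -129) = Mul(Add(11, Mul(Add(Add(0, Mul(-1, 0)), 78), Add(28, -57))), -129) = Mul(Add(11, Mul(Add(Add(0, 0), 78), -29)), -129) = Mul(Add(11, Mul(Add(0, 78), -29)), -129) = Mul(Add(11, Mul(78, -29)), -129) = Mul(Add(11, -2262), -129) = Mul(-2251, -129) = 290379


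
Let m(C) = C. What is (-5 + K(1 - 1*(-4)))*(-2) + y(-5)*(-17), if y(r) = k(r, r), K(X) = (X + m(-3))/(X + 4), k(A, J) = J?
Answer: 851/9 ≈ 94.556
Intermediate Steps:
K(X) = (-3 + X)/(4 + X) (K(X) = (X - 3)/(X + 4) = (-3 + X)/(4 + X))
y(r) = r
(-5 + K(1 - 1*(-4)))*(-2) + y(-5)*(-17) = (-5 + (-3 + (1 - 1*(-4)))/(4 + (1 - 1*(-4))))*(-2) - 5*(-17) = (-5 + (-3 + (1 + 4))/(4 + (1 + 4)))*(-2) + 85 = (-5 + (-3 + 5)/(4 + 5))*(-2) + 85 = (-5 + 2/9)*(-2) + 85 = -43/9*(-2) + 85 = 86/9 + 85 = 851/9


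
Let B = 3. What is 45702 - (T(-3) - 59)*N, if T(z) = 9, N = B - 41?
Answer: 43802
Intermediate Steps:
N = -38 (N = 3 - 41 = -38)
45702 - (T(-3) - 59)*N = 45702 - (9 - 59)*(-38) = 45702 - (-50)*(-38) = 45702 - 1*1900 = 45702 - 1900 = 43802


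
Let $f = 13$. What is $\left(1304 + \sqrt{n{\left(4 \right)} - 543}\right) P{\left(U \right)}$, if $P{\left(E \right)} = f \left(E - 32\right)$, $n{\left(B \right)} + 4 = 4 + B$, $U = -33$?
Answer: $-1101880 - 5915 i \sqrt{11} \approx -1.1019 \cdot 10^{6} - 19618.0 i$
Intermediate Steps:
$n{\left(B \right)} = B$ ($n{\left(B \right)} = -4 + \left(4 + B\right) = B$)
$P{\left(E \right)} = -416 + 13 E$ ($P{\left(E \right)} = 13 \left(E - 32\right) = 13 \left(-32 + E\right) = -416 + 13 E$)
$\left(1304 + \sqrt{n{\left(4 \right)} - 543}\right) P{\left(U \right)} = \left(1304 + \sqrt{4 - 543}\right) \left(-416 + 13 \left(-33\right)\right) = \left(1304 + \sqrt{-539}\right) \left(-416 - 429\right) = \left(1304 + 7 i \sqrt{11}\right) \left(-845\right) = -1101880 - 5915 i \sqrt{11}$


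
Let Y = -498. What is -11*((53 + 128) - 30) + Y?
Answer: -2159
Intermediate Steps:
-11*((53 + 128) - 30) + Y = -11*((53 + 128) - 30) - 498 = -11*(181 - 30) - 498 = -11*151 - 498 = -1661 - 498 = -2159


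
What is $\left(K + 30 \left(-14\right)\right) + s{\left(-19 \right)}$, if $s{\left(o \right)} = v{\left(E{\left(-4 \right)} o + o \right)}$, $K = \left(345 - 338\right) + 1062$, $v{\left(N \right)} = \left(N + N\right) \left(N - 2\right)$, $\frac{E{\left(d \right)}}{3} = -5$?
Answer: $141097$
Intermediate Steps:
$E{\left(d \right)} = -15$ ($E{\left(d \right)} = 3 \left(-5\right) = -15$)
$v{\left(N \right)} = 2 N \left(-2 + N\right)$
$K = 1069$ ($K = 7 + 1062 = 1069$)
$s{\left(o \right)} = - 28 o \left(-2 - 14 o\right)$ ($s{\left(o \right)} = 2 \left(- 15 o + o\right) \left(-2 + \left(- 15 o + o\right)\right) = 2 \left(- 14 o\right) \left(-2 - 14 o\right) = - 28 o \left(-2 - 14 o\right)$)
$\left(K + 30 \left(-14\right)\right) + s{\left(-19 \right)} = \left(1069 + 30 \left(-14\right)\right) + 56 \left(-19\right) \left(1 + 7 \left(-19\right)\right) = \left(1069 - 420\right) + 56 \left(-19\right) \left(1 - 133\right) = 649 + 56 \left(-19\right) \left(-132\right) = 649 + 140448 = 141097$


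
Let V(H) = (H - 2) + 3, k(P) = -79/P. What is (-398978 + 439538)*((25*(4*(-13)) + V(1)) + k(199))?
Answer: -10479933360/199 ≈ -5.2663e+7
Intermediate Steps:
V(H) = 1 + H (V(H) = (-2 + H) + 3 = 1 + H)
(-398978 + 439538)*((25*(4*(-13)) + V(1)) + k(199)) = (-398978 + 439538)*((25*(4*(-13)) + (1 + 1)) - 79/199) = 40560*((25*(-52) + 2) - 79*1/199) = 40560*((-1300 + 2) - 79/199) = 40560*(-1298 - 79/199) = 40560*(-258381/199) = -10479933360/199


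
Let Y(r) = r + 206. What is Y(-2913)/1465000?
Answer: -2707/1465000 ≈ -0.0018478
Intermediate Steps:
Y(r) = 206 + r
Y(-2913)/1465000 = (206 - 2913)/1465000 = -2707*1/1465000 = -2707/1465000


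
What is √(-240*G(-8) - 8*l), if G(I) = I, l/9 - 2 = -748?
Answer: 4*√3477 ≈ 235.86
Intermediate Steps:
l = -6714 (l = 18 + 9*(-748) = 18 - 6732 = -6714)
√(-240*G(-8) - 8*l) = √(-240*(-8) - 8*(-6714)) = √(1920 + 53712) = √55632 = 4*√3477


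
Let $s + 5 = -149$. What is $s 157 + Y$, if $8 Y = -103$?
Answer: $- \frac{193527}{8} \approx -24191.0$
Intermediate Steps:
$Y = - \frac{103}{8}$ ($Y = \frac{1}{8} \left(-103\right) = - \frac{103}{8} \approx -12.875$)
$s = -154$ ($s = -5 - 149 = -154$)
$s 157 + Y = \left(-154\right) 157 - \frac{103}{8} = -24178 - \frac{103}{8} = - \frac{193527}{8}$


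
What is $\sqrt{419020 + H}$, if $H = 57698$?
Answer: $\sqrt{476718} \approx 690.45$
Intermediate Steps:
$\sqrt{419020 + H} = \sqrt{419020 + 57698} = \sqrt{476718}$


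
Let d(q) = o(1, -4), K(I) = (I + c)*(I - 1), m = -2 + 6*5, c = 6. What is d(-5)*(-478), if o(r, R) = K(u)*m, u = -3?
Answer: 160608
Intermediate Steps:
m = 28 (m = -2 + 30 = 28)
K(I) = (-1 + I)*(6 + I) (K(I) = (I + 6)*(I - 1) = (6 + I)*(-1 + I) = (-1 + I)*(6 + I))
o(r, R) = -336 (o(r, R) = (-6 + (-3)² + 5*(-3))*28 = (-6 + 9 - 15)*28 = -12*28 = -336)
d(q) = -336
d(-5)*(-478) = -336*(-478) = 160608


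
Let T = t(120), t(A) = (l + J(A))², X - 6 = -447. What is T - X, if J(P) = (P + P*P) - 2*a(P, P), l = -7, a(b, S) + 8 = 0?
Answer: 211092282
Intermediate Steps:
X = -441 (X = 6 - 447 = -441)
a(b, S) = -8 (a(b, S) = -8 + 0 = -8)
J(P) = 16 + P + P² (J(P) = (P + P*P) - 2*(-8) = (P + P²) + 16 = 16 + P + P²)
t(A) = (9 + A + A²)² (t(A) = (-7 + (16 + A + A²))² = (9 + A + A²)²)
T = 211091841 (T = (9 + 120 + 120²)² = (9 + 120 + 14400)² = 14529² = 211091841)
T - X = 211091841 - 1*(-441) = 211091841 + 441 = 211092282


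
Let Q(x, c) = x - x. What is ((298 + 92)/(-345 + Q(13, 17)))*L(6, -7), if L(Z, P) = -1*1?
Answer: 26/23 ≈ 1.1304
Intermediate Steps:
L(Z, P) = -1
Q(x, c) = 0
((298 + 92)/(-345 + Q(13, 17)))*L(6, -7) = ((298 + 92)/(-345 + 0))*(-1) = (390/(-345))*(-1) = (390*(-1/345))*(-1) = -26/23*(-1) = 26/23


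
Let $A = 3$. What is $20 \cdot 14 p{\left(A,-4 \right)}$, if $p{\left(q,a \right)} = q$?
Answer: $840$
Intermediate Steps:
$20 \cdot 14 p{\left(A,-4 \right)} = 20 \cdot 14 \cdot 3 = 280 \cdot 3 = 840$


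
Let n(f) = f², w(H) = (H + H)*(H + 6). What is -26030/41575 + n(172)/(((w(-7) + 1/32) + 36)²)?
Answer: 238550718634/21313016315 ≈ 11.193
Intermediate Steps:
w(H) = 2*H*(6 + H) (w(H) = (2*H)*(6 + H) = 2*H*(6 + H))
-26030/41575 + n(172)/(((w(-7) + 1/32) + 36)²) = -26030/41575 + 172²/(((2*(-7)*(6 - 7) + 1/32) + 36)²) = -26030*1/41575 + 29584/(((2*(-7)*(-1) + 1/32) + 36)²) = -5206/8315 + 29584/(((14 + 1/32) + 36)²) = -5206/8315 + 29584/((449/32 + 36)²) = -5206/8315 + 29584/((1601/32)²) = -5206/8315 + 29584/(2563201/1024) = -5206/8315 + 29584*(1024/2563201) = -5206/8315 + 30294016/2563201 = 238550718634/21313016315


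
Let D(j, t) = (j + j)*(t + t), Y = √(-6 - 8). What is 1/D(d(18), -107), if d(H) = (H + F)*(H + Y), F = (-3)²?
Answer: I/(11556*(√14 - 18*I)) ≈ -4.6084e-6 + 9.5794e-7*I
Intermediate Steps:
Y = I*√14 (Y = √(-14) = I*√14 ≈ 3.7417*I)
F = 9
d(H) = (9 + H)*(H + I*√14) (d(H) = (H + 9)*(H + I*√14) = (9 + H)*(H + I*√14))
D(j, t) = 4*j*t (D(j, t) = (2*j)*(2*t) = 4*j*t)
1/D(d(18), -107) = 1/(4*(18² + 9*18 + 9*I*√14 + I*18*√14)*(-107)) = 1/(4*(324 + 162 + 9*I*√14 + 18*I*√14)*(-107)) = 1/(4*(486 + 27*I*√14)*(-107)) = 1/(-208008 - 11556*I*√14)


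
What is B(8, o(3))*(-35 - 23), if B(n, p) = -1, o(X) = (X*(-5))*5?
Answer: 58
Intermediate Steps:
o(X) = -25*X (o(X) = -5*X*5 = -25*X)
B(8, o(3))*(-35 - 23) = -(-35 - 23) = -1*(-58) = 58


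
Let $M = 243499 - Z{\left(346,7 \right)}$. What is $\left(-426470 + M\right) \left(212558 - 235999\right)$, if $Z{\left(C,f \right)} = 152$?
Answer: $4292586243$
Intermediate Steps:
$M = 243347$ ($M = 243499 - 152 = 243347$)
$\left(-426470 + M\right) \left(212558 - 235999\right) = \left(-426470 + 243347\right) \left(212558 - 235999\right) = \left(-183123\right) \left(-23441\right) = 4292586243$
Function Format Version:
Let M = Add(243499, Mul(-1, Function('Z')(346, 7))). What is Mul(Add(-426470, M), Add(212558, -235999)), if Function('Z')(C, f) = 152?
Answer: 4292586243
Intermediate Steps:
M = 243347 (M = Add(243499, Mul(-1, 152)) = Add(243499, -152) = 243347)
Mul(Add(-426470, M), Add(212558, -235999)) = Mul(Add(-426470, 243347), Add(212558, -235999)) = Mul(-183123, -23441) = 4292586243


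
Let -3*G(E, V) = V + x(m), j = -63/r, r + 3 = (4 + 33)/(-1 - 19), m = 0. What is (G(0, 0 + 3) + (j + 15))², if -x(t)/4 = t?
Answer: 6853924/9409 ≈ 728.44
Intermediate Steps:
r = -97/20 (r = -3 + (4 + 33)/(-1 - 19) = -3 + 37/(-20) = -3 + 37*(-1/20) = -3 - 37/20 = -97/20 ≈ -4.8500)
x(t) = -4*t
j = 1260/97 (j = -63/(-97/20) = -63*(-20/97) = 1260/97 ≈ 12.990)
G(E, V) = -V/3 (G(E, V) = -(V - 4*0)/3 = -(V + 0)/3 = -V/3)
(G(0, 0 + 3) + (j + 15))² = (-(0 + 3)/3 + (1260/97 + 15))² = (-⅓*3 + 2715/97)² = (-1 + 2715/97)² = (2618/97)² = 6853924/9409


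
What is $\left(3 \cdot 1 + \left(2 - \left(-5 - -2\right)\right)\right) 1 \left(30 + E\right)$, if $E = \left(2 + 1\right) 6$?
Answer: $384$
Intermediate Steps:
$E = 18$ ($E = 3 \cdot 6 = 18$)
$\left(3 \cdot 1 + \left(2 - \left(-5 - -2\right)\right)\right) 1 \left(30 + E\right) = \left(3 \cdot 1 + \left(2 - \left(-5 - -2\right)\right)\right) 1 \left(30 + 18\right) = \left(3 + \left(2 - \left(-5 + 2\right)\right)\right) 1 \cdot 48 = \left(3 + \left(2 - -3\right)\right) 1 \cdot 48 = \left(3 + \left(2 + 3\right)\right) 1 \cdot 48 = \left(3 + 5\right) 1 \cdot 48 = 8 \cdot 1 \cdot 48 = 8 \cdot 48 = 384$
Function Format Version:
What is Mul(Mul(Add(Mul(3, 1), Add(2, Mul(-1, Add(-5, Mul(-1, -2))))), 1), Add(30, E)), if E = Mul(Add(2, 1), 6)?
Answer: 384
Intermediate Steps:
E = 18 (E = Mul(3, 6) = 18)
Mul(Mul(Add(Mul(3, 1), Add(2, Mul(-1, Add(-5, Mul(-1, -2))))), 1), Add(30, E)) = Mul(Mul(Add(Mul(3, 1), Add(2, Mul(-1, Add(-5, Mul(-1, -2))))), 1), Add(30, 18)) = Mul(Mul(Add(3, Add(2, Mul(-1, Add(-5, 2)))), 1), 48) = Mul(Mul(Add(3, Add(2, Mul(-1, -3))), 1), 48) = Mul(Mul(Add(3, Add(2, 3)), 1), 48) = Mul(Mul(Add(3, 5), 1), 48) = Mul(Mul(8, 1), 48) = Mul(8, 48) = 384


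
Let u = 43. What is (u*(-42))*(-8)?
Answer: 14448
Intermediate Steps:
(u*(-42))*(-8) = (43*(-42))*(-8) = -1806*(-8) = 14448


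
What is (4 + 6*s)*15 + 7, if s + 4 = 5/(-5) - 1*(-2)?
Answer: -203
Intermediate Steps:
s = -3 (s = -4 + (5/(-5) - 1*(-2)) = -4 + (5*(-1/5) + 2) = -4 + (-1 + 2) = -4 + 1 = -3)
(4 + 6*s)*15 + 7 = (4 + 6*(-3))*15 + 7 = (4 - 18)*15 + 7 = -14*15 + 7 = -210 + 7 = -203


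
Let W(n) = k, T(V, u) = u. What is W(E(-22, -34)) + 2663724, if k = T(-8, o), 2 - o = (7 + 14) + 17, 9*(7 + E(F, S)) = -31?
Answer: 2663688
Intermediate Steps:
E(F, S) = -94/9 (E(F, S) = -7 + (1/9)*(-31) = -7 - 31/9 = -94/9)
o = -36 (o = 2 - ((7 + 14) + 17) = 2 - (21 + 17) = 2 - 1*38 = 2 - 38 = -36)
k = -36
W(n) = -36
W(E(-22, -34)) + 2663724 = -36 + 2663724 = 2663688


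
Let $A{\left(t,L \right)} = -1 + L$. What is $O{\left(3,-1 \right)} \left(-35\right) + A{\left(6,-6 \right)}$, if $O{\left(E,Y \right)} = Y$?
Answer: $28$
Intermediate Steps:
$O{\left(3,-1 \right)} \left(-35\right) + A{\left(6,-6 \right)} = \left(-1\right) \left(-35\right) - 7 = 35 - 7 = 28$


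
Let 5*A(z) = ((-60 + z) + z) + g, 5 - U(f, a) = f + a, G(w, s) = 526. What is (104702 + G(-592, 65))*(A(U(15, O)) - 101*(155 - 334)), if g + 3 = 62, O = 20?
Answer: 9505666152/5 ≈ 1.9011e+9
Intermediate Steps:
U(f, a) = 5 - a - f (U(f, a) = 5 - (f + a) = 5 - (a + f) = 5 + (-a - f) = 5 - a - f)
g = 59 (g = -3 + 62 = 59)
A(z) = -1/5 + 2*z/5 (A(z) = (((-60 + z) + z) + 59)/5 = ((-60 + 2*z) + 59)/5 = (-1 + 2*z)/5 = -1/5 + 2*z/5)
(104702 + G(-592, 65))*(A(U(15, O)) - 101*(155 - 334)) = (104702 + 526)*((-1/5 + 2*(5 - 1*20 - 1*15)/5) - 101*(155 - 334)) = 105228*((-1/5 + 2*(5 - 20 - 15)/5) - 101*(-179)) = 105228*((-1/5 + (2/5)*(-30)) + 18079) = 105228*((-1/5 - 12) + 18079) = 105228*(-61/5 + 18079) = 105228*(90334/5) = 9505666152/5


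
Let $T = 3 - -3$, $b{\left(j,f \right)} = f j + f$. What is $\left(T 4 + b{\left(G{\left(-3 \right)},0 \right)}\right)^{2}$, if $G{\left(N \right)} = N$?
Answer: $576$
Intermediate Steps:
$b{\left(j,f \right)} = f + f j$
$T = 6$ ($T = 3 + 3 = 6$)
$\left(T 4 + b{\left(G{\left(-3 \right)},0 \right)}\right)^{2} = \left(6 \cdot 4 + 0 \left(1 - 3\right)\right)^{2} = \left(24 + 0 \left(-2\right)\right)^{2} = \left(24 + 0\right)^{2} = 24^{2} = 576$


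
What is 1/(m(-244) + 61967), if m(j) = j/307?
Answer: 307/19023625 ≈ 1.6138e-5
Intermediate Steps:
m(j) = j/307 (m(j) = j*(1/307) = j/307)
1/(m(-244) + 61967) = 1/((1/307)*(-244) + 61967) = 1/(-244/307 + 61967) = 1/(19023625/307) = 307/19023625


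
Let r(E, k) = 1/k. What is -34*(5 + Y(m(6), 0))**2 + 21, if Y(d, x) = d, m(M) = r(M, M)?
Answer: -15959/18 ≈ -886.61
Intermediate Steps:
m(M) = 1/M
-34*(5 + Y(m(6), 0))**2 + 21 = -34*(5 + 1/6)**2 + 21 = -34*(31/6)**2 + 21 = -34*961/36 + 21 = -16337/18 + 21 = -15959/18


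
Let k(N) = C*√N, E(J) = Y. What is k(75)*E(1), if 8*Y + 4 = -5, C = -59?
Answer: 2655*√3/8 ≈ 574.82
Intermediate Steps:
Y = -9/8 (Y = -½ + (⅛)*(-5) = -½ - 5/8 = -9/8 ≈ -1.1250)
E(J) = -9/8
k(N) = -59*√N
k(75)*E(1) = -295*√3*(-9/8) = 2655*√3/8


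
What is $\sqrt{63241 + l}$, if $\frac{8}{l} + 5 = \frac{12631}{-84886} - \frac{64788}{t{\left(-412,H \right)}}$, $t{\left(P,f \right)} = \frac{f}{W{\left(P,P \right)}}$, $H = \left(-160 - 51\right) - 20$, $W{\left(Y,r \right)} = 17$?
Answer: $\frac{\sqrt{61288202252186455490256905}}{31130713255} \approx 251.48$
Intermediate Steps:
$H = -231$ ($H = -211 - 20 = -231$)
$t{\left(P,f \right)} = \frac{f}{17}$
$l = \frac{52289776}{31130713255}$ ($l = \frac{8}{-5 + \left(\frac{12631}{-84886} - \frac{64788}{\frac{1}{17} \left(-231\right)}\right)} = \frac{8}{-5 - \left(\frac{12631}{84886} + \frac{64788}{- \frac{231}{17}}\right)} = \frac{8}{-5 - - \frac{31163394365}{6536222}} = \frac{8}{-5 + \left(- \frac{12631}{84886} + \frac{367132}{77}\right)} = \frac{8}{-5 + \frac{31163394365}{6536222}} = \frac{8}{\frac{31130713255}{6536222}} = 8 \cdot \frac{6536222}{31130713255} = \frac{52289776}{31130713255} \approx 0.0016797$)
$\sqrt{63241 + l} = \sqrt{63241 + \frac{52289776}{31130713255}} = \sqrt{\frac{1968737489249231}{31130713255}} = \frac{\sqrt{61288202252186455490256905}}{31130713255}$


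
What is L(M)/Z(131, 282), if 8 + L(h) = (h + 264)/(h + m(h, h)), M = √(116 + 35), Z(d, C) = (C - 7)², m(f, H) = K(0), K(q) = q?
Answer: -7/75625 + 24*√151/1038125 ≈ 0.00019152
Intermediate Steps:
m(f, H) = 0
Z(d, C) = (-7 + C)²
M = √151 ≈ 12.288
L(h) = -8 + (264 + h)/h (L(h) = -8 + (h + 264)/(h + 0) = -8 + (264 + h)/h)
L(M)/Z(131, 282) = (-7 + 264/(√151))/((-7 + 282)²) = (-7 + 264*(√151/151))/(275²) = (-7 + 264*√151/151)/75625 = (-7 + 264*√151/151)*(1/75625) = -7/75625 + 24*√151/1038125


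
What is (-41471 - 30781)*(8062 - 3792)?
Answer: -308516040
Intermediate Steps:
(-41471 - 30781)*(8062 - 3792) = -72252*4270 = -308516040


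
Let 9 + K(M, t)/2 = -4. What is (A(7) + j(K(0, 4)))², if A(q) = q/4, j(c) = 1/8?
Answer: 225/64 ≈ 3.5156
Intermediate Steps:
K(M, t) = -26 (K(M, t) = -18 + 2*(-4) = -18 - 8 = -26)
j(c) = ⅛
A(q) = q/4 (A(q) = q*(¼) = q/4)
(A(7) + j(K(0, 4)))² = ((¼)*7 + ⅛)² = (7/4 + ⅛)² = (15/8)² = 225/64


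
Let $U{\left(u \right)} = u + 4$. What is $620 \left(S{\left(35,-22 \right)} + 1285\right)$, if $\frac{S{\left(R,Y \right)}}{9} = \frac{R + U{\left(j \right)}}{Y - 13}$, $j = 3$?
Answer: $790004$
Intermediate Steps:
$U{\left(u \right)} = 4 + u$
$S{\left(R,Y \right)} = \frac{9 \left(7 + R\right)}{-13 + Y}$ ($S{\left(R,Y \right)} = 9 \frac{R + \left(4 + 3\right)}{Y - 13} = 9 \frac{R + 7}{-13 + Y} = 9 \frac{7 + R}{-13 + Y} = \frac{9 \left(7 + R\right)}{-13 + Y}$)
$620 \left(S{\left(35,-22 \right)} + 1285\right) = 620 \left(\frac{9 \left(7 + 35\right)}{-13 - 22} + 1285\right) = 620 \left(9 \frac{1}{-35} \cdot 42 + 1285\right) = 620 \left(9 \left(- \frac{1}{35}\right) 42 + 1285\right) = 620 \left(- \frac{54}{5} + 1285\right) = 620 \cdot \frac{6371}{5} = 790004$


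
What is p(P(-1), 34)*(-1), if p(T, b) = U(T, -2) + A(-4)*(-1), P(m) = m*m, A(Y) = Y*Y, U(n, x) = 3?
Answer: 13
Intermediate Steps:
A(Y) = Y**2
P(m) = m**2
p(T, b) = -13 (p(T, b) = 3 + (-4)**2*(-1) = 3 + 16*(-1) = 3 - 16 = -13)
p(P(-1), 34)*(-1) = -13*(-1) = 13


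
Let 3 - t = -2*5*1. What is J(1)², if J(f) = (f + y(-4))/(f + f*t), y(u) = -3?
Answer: 1/49 ≈ 0.020408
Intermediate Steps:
t = 13 (t = 3 - (-2*5) = 3 - (-10) = 3 - 1*(-10) = 3 + 10 = 13)
J(f) = (-3 + f)/(14*f) (J(f) = (f - 3)/(f + f*13) = (-3 + f)/(f + 13*f) = (-3 + f)/((14*f)) = (-3 + f)*(1/(14*f)) = (-3 + f)/(14*f))
J(1)² = ((1/14)*(-3 + 1)/1)² = ((1/14)*1*(-2))² = (-⅐)² = 1/49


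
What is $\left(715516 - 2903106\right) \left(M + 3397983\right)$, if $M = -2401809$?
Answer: $-2179220280660$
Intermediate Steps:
$\left(715516 - 2903106\right) \left(M + 3397983\right) = \left(715516 - 2903106\right) \left(-2401809 + 3397983\right) = \left(-2187590\right) 996174 = -2179220280660$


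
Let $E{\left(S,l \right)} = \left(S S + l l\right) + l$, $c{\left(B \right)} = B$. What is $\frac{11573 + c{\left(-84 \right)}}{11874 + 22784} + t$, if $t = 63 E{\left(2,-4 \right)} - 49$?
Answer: $\frac{33248511}{34658} \approx 959.33$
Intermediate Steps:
$E{\left(S,l \right)} = l + S^{2} + l^{2}$ ($E{\left(S,l \right)} = \left(S^{2} + l^{2}\right) + l = l + S^{2} + l^{2}$)
$t = 959$ ($t = 63 \left(-4 + 2^{2} + \left(-4\right)^{2}\right) - 49 = 63 \left(-4 + 4 + 16\right) - 49 = 63 \cdot 16 - 49 = 1008 - 49 = 959$)
$\frac{11573 + c{\left(-84 \right)}}{11874 + 22784} + t = \frac{11573 - 84}{11874 + 22784} + 959 = \frac{11489}{34658} + 959 = \frac{33248511}{34658}$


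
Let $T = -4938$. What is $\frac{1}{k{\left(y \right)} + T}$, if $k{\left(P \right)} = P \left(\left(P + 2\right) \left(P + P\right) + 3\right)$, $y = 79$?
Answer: $\frac{1}{1006341} \approx 9.937 \cdot 10^{-7}$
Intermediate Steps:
$k{\left(P \right)} = P \left(3 + 2 P \left(2 + P\right)\right)$ ($k{\left(P \right)} = P \left(\left(2 + P\right) 2 P + 3\right) = P \left(2 P \left(2 + P\right) + 3\right) = P \left(3 + 2 P \left(2 + P\right)\right)$)
$\frac{1}{k{\left(y \right)} + T} = \frac{1}{79 \left(3 + 2 \cdot 79^{2} + 4 \cdot 79\right) - 4938} = \frac{1}{79 \left(3 + 2 \cdot 6241 + 316\right) - 4938} = \frac{1}{79 \left(3 + 12482 + 316\right) - 4938} = \frac{1}{79 \cdot 12801 - 4938} = \frac{1}{1011279 - 4938} = \frac{1}{1006341}$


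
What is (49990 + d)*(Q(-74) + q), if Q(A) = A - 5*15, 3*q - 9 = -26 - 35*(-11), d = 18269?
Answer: -1797487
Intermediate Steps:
q = 368/3 (q = 3 + (-26 - 35*(-11))/3 = 3 + (-26 + 385)/3 = 3 + (⅓)*359 = 3 + 359/3 = 368/3 ≈ 122.67)
Q(A) = -75 + A (Q(A) = A - 75 = -75 + A)
(49990 + d)*(Q(-74) + q) = (49990 + 18269)*((-75 - 74) + 368/3) = 68259*(-149 + 368/3) = 68259*(-79/3) = -1797487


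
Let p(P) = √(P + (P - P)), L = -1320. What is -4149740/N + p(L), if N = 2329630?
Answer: -414974/232963 + 2*I*√330 ≈ -1.7813 + 36.332*I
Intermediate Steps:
p(P) = √P (p(P) = √(P + 0) = √P)
-4149740/N + p(L) = -4149740/2329630 + √(-1320) = -4149740*1/2329630 + 2*I*√330 = -414974/232963 + 2*I*√330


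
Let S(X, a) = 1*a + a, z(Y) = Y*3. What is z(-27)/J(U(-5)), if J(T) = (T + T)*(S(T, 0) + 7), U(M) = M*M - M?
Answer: -27/140 ≈ -0.19286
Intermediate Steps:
z(Y) = 3*Y
U(M) = M**2 - M
S(X, a) = 2*a (S(X, a) = a + a = 2*a)
J(T) = 14*T (J(T) = (T + T)*(2*0 + 7) = (2*T)*(0 + 7) = (2*T)*7 = 14*T)
z(-27)/J(U(-5)) = (3*(-27))/((14*(-5*(-1 - 5)))) = -81/(14*(-5*(-6))) = -81/(14*30) = -81/420 = -81*1/420 = -27/140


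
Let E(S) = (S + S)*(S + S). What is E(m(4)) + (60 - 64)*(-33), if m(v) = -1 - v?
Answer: 232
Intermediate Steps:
E(S) = 4*S² (E(S) = (2*S)*(2*S) = 4*S²)
E(m(4)) + (60 - 64)*(-33) = 4*(-1 - 1*4)² + (60 - 64)*(-33) = 4*(-1 - 4)² - 4*(-33) = 4*(-5)² + 132 = 4*25 + 132 = 100 + 132 = 232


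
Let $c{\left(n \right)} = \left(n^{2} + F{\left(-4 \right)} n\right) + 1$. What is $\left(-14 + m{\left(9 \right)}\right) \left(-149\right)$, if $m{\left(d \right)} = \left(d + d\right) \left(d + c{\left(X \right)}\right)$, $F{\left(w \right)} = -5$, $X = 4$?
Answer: $-14006$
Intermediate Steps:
$c{\left(n \right)} = 1 + n^{2} - 5 n$ ($c{\left(n \right)} = \left(n^{2} - 5 n\right) + 1 = 1 + n^{2} - 5 n$)
$m{\left(d \right)} = 2 d \left(-3 + d\right)$ ($m{\left(d \right)} = \left(d + d\right) \left(d + \left(1 + 4^{2} - 20\right)\right) = 2 d \left(d + \left(1 + 16 - 20\right)\right) = 2 d \left(d - 3\right) = 2 d \left(-3 + d\right)$)
$\left(-14 + m{\left(9 \right)}\right) \left(-149\right) = \left(-14 + 2 \cdot 9 \left(-3 + 9\right)\right) \left(-149\right) = \left(-14 + 2 \cdot 9 \cdot 6\right) \left(-149\right) = \left(-14 + 108\right) \left(-149\right) = 94 \left(-149\right) = -14006$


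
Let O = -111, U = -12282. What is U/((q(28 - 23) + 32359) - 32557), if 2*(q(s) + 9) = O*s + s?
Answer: 6141/241 ≈ 25.481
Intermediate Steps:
q(s) = -9 - 55*s (q(s) = -9 + (-111*s + s)/2 = -9 + (-110*s)/2 = -9 - 55*s)
U/((q(28 - 23) + 32359) - 32557) = -12282/(((-9 - 55*(28 - 23)) + 32359) - 32557) = -12282/(((-9 - 55*5) + 32359) - 32557) = -12282/(((-9 - 275) + 32359) - 32557) = -12282/((-284 + 32359) - 32557) = -12282/(32075 - 32557) = -12282/(-482) = -12282*(-1/482) = 6141/241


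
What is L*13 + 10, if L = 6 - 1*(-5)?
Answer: 153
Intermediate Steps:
L = 11 (L = 6 + 5 = 11)
L*13 + 10 = 11*13 + 10 = 143 + 10 = 153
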